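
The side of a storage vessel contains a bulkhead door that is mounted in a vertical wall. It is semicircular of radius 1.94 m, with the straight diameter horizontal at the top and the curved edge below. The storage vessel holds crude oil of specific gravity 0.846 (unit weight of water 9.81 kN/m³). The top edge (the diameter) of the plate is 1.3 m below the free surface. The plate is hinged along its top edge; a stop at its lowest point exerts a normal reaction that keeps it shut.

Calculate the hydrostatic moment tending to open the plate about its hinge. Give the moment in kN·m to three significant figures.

M ≈ 98.7 kN·m

γ = 0.846 × 9.81 = 8.29926 kN/m³.
The centroid of a semicircle lies 4r/(3π) = 0.823362 m from the diameter, here below the top edge, so the centroid depth is h_c = 1.3 + 0.823362 = 2.12336 m.
A = πr²/2 = π × 1.94²/2 = 5.91185 m².
Resultant F = γ·h_c·A = 8.29926 × 2.12336 × 5.91185 = 104.18 kN.
I_c = (π/8 − 8/(9π))·r⁴ = 0.109757 × 1.94⁴ = 1.55467 m⁴.
Centre of pressure: y_p = y_c + I_c/(y_c·A) = 2.12336 + 1.55467/(2.12336 × 5.91185) = 2.12336 + 0.123849 = 2.24721 m along the plane.
The resultant acts 0.823362 + 0.123849 = 0.947211 m (along the plate) below the hinge at the top edge, so the moment about the hinge is M = F × 0.947211 = 104.18 × 0.947211 = 98.6804 kN·m.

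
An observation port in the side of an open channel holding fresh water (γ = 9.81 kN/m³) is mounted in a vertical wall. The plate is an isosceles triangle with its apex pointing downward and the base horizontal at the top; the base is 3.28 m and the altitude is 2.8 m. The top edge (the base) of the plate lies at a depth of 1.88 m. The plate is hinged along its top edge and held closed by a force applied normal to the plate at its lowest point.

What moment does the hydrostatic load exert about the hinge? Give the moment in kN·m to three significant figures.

γ = 9.81 kN/m³.
With the apex down, the centroid sits h/3 = 2.8/3 = 0.933333 m below the base (the top edge), so the centroid depth is h_c = 1.88 + 0.933333 = 2.81333 m.
A = ½ × 3.28 × 2.8 = 4.592 m².
Resultant F = γ·h_c·A = 9.81 × 2.81333 × 4.592 = 126.734 kN.
I_c = b·h³/36 = 3.28 × 2.8³/36 = 2.00007 m⁴.
Centre of pressure: y_p = y_c + I_c/(y_c·A) = 2.81333 + 2.00007/(2.81333 × 4.592) = 2.81333 + 0.154818 = 2.96815 m along the plane.
The resultant acts 0.933333 + 0.154818 = 1.08815 m (along the plate) below the hinge at the top edge, so the moment about the hinge is M = F × 1.08815 = 126.734 × 1.08815 = 137.906 kN·m.

M ≈ 138 kN·m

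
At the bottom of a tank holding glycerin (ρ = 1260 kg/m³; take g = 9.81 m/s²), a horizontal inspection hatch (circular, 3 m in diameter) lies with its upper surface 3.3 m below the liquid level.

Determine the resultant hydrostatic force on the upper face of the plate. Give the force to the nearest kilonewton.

F ≈ 288 kN

γ = ρg = 1260 × 9.81 / 1000 = 12.3606 kN/m³.
The plate is horizontal, so pressure is uniform at p = γ·h = 12.3606 × 3.3 = 40.79 kN/m².
A = π(1.5)² = 7.06858 m².
F = p·A = 40.79 × 7.06858 = 288.327 kN.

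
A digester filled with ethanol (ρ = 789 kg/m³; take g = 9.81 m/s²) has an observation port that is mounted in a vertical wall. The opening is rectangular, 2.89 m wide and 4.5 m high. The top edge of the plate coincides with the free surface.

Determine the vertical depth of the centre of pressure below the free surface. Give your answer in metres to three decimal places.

γ = ρg = 789 × 9.81 / 1000 = 7.74009 kN/m³.
The centroid lies 4.5/2 = 2.25 m below the top edge, so the centroid depth is h_c = 2.25 m.
A = 2.89 × 4.5 = 13.005 m².
Resultant F = γ·h_c·A = 7.74009 × 2.25 × 13.005 = 226.485 kN.
I_c = b·h³/12 = 2.89 × 4.5³/12 = 21.9459 m⁴.
Centre of pressure: y_p = y_c + I_c/(y_c·A) = 2.25 + 21.9459/(2.25 × 13.005) = 2.25 + 0.749999 = 3 m along the plane.

h_p = 3.000 m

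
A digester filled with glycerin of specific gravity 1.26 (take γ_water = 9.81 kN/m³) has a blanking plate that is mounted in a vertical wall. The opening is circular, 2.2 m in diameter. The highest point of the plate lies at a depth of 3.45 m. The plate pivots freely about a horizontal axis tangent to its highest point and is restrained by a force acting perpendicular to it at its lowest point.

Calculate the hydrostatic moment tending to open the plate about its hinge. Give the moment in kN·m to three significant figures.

γ = 1.26 × 9.81 = 12.3606 kN/m³.
The centroid is at the centre, 1.1 m below the top of the plate, so the centroid depth is h_c = 3.45 + 1.1 = 4.55 m.
A = π(1.1)² = 3.80133 m².
Resultant F = γ·h_c·A = 12.3606 × 4.55 × 3.80133 = 213.79 kN.
I_c = πr⁴/4 = π × 1.1⁴/4 = 1.1499 m⁴.
Centre of pressure: y_p = y_c + I_c/(y_c·A) = 4.55 + 1.1499/(4.55 × 3.80133) = 4.55 + 0.0664834 = 4.61648 m along the plane.
The resultant acts 1.1 + 0.0664834 = 1.16648 m (along the plate) below the hinge at the top edge, so the moment about the hinge is M = F × 1.16648 = 213.79 × 1.16648 = 249.382 kN·m.

M ≈ 249 kN·m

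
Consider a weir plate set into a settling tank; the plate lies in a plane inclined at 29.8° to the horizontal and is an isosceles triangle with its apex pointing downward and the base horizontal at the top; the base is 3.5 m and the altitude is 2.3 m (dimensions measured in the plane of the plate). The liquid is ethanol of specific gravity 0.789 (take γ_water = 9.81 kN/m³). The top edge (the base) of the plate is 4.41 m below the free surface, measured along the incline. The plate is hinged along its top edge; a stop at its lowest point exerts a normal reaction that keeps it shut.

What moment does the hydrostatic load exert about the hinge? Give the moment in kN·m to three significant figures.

γ = 0.789 × 9.81 = 7.74009 kN/m³.
Let θ = 29.8° be the plate's angle to the horizontal; measure y along the incline from where the plane meets the free surface. Vertical depth h = y·sinθ with sinθ = 0.496974.
With the apex down, the centroid sits h/3 = 2.3/3 = 0.766667 m below the base (the top edge), so y_c = 4.41 + 0.766667 = 5.17667 m and h_c = 5.17667 × 0.496974 = 2.57267 m.
A = ½ × 3.5 × 2.3 = 4.025 m².
Resultant F = γ·h_c·A = 7.74009 × 2.57267 × 4.025 = 80.1486 kN.
I_c = b·h³/36 = 3.5 × 2.3³/36 = 1.1829 m⁴.
Centre of pressure: y_p = y_c + I_c/(y_c·A) = 5.17667 + 1.1829/(5.17667 × 4.025) = 5.17667 + 0.0567717 = 5.23344 m along the plane.
The resultant acts 0.766667 + 0.0567717 = 0.823439 m (along the plate) below the hinge at the top edge, so the moment about the hinge is M = F × 0.823439 = 80.1486 × 0.823439 = 65.9975 kN·m.

M ≈ 66.0 kN·m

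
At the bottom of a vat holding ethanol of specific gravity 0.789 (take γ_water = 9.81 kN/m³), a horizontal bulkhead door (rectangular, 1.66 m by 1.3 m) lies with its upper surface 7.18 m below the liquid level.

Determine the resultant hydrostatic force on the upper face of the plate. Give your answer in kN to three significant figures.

F ≈ 120 kN

γ = 0.789 × 9.81 = 7.74009 kN/m³.
The plate is horizontal, so pressure is uniform at p = γ·h = 7.74009 × 7.18 = 55.5738 kN/m².
A = 1.66 × 1.3 = 2.158 m².
F = p·A = 55.5738 × 2.158 = 119.928 kN.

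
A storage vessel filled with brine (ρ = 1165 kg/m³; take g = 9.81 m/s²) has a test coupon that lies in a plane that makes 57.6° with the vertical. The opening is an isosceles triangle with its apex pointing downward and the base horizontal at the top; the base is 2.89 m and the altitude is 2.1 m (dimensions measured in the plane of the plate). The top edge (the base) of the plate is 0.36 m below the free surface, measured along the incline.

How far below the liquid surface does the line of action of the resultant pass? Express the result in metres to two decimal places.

γ = ρg = 1165 × 9.81 / 1000 = 11.42865 kN/m³.
The plate makes 57.6° with the vertical, i.e. θ = 90° − 57.6° = 32.4° to the horizontal. Measuring y along the incline from the free-surface line, vertical depth h = y·sinθ with sinθ = 0.535827.
With the apex down, the centroid sits h/3 = 2.1/3 = 0.7 m below the base (the top edge), so y_c = 0.36 + 0.7 = 1.06 m and h_c = 1.06 × 0.535827 = 0.567977 m.
A = ½ × 2.89 × 2.1 = 3.0345 m².
Resultant F = γ·h_c·A = 11.42865 × 0.567977 × 3.0345 = 19.6976 kN.
I_c = b·h³/36 = 2.89 × 2.1³/36 = 0.743453 m⁴.
Centre of pressure: y_p = y_c + I_c/(y_c·A) = 1.06 + 0.743453/(1.06 × 3.0345) = 1.06 + 0.231132 = 1.29113 m along the plane.
Vertically, h_p = y_p·sinθ = 1.29113 × 0.535827 = 0.691822 m.

h_p = 0.69 m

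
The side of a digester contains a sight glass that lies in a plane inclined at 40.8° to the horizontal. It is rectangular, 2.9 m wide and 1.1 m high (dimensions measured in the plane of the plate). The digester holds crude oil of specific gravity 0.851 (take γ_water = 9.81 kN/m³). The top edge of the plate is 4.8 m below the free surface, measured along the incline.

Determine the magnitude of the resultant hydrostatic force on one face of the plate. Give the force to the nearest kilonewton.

F ≈ 93 kN

γ = 0.851 × 9.81 = 8.34831 kN/m³.
Let θ = 40.8° be the plate's angle to the horizontal; measure y along the incline from where the plane meets the free surface. Vertical depth h = y·sinθ with sinθ = 0.653421.
The centroid lies 1.1/2 = 0.55 m below the top edge, so y_c = 4.8 + 0.55 = 5.35 m and h_c = 5.35 × 0.653421 = 3.4958 m.
A = 2.9 × 1.1 = 3.19 m².
Resultant F = γ·h_c·A = 8.34831 × 3.4958 × 3.19 = 93.097 kN.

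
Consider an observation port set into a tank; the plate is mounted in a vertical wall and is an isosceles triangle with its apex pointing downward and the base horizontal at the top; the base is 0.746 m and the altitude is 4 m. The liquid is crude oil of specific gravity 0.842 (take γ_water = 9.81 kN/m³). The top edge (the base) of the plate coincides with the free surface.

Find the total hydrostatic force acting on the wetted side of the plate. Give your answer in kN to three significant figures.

γ = 0.842 × 9.81 = 8.26002 kN/m³.
With the apex down, the centroid sits h/3 = 4/3 = 1.33333 m below the base (the top edge), so the centroid depth is h_c = 1.33333 m.
A = ½ × 0.746 × 4 = 1.492 m².
Resultant F = γ·h_c·A = 8.26002 × 1.33333 × 1.492 = 16.4319 kN.

F ≈ 16.4 kN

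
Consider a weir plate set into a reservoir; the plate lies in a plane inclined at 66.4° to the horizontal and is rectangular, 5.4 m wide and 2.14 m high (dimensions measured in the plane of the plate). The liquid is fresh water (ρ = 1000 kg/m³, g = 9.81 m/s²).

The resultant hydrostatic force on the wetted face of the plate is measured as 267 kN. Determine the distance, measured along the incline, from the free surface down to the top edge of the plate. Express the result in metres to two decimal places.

γ = ρg = 1000 × 9.81 = 9810 N/m³ = 9.81 kN/m³.
A = 5.4 × 2.14 = 11.556 m².
From F = γ·h_c·A, the centroid depth is h_c = 267/(9.81 × 11.556) = 2.35524 m.
Let θ = 66.4° be the plate's angle to the horizontal; measure y along the incline from where the plane meets the free surface. Vertical depth h = y·sinθ with sinθ = 0.916363.
Along the incline, y_c = h_c/sinθ = 2.35524/0.916363 = 2.5702 m.
The centroid lies 2.14/2 = 1.07 m below the top edge, so the top edge sits at y_top = 2.5702 − 1.07 = 1.5002 m along the incline.

y_top ≈ 1.50 m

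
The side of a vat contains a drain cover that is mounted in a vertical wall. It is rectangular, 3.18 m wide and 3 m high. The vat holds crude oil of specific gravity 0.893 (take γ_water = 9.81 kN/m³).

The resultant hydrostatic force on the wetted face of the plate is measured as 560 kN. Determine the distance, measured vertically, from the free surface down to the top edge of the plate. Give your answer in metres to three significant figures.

d_top ≈ 5.20 m

γ = 0.893 × 9.81 = 8.76033 kN/m³.
A = 3.18 × 3 = 9.54 m².
From F = γ·h_c·A, the centroid depth is h_c = 560/(8.76033 × 9.54) = 6.70068 m.
The centroid lies 3/2 = 1.5 m below the top edge, so the top edge sits at h_top = 6.70068 − 1.5 = 5.20068 m below the surface.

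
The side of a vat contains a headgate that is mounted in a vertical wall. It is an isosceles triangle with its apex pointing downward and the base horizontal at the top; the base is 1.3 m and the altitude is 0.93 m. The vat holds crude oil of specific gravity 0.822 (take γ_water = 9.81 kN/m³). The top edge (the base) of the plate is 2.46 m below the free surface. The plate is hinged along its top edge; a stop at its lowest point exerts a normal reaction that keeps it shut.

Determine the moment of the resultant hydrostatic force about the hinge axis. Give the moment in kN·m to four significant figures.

M ≈ 4.420 kN·m

γ = 0.822 × 9.81 = 8.06382 kN/m³.
With the apex down, the centroid sits h/3 = 0.93/3 = 0.31 m below the base (the top edge), so the centroid depth is h_c = 2.46 + 0.31 = 2.77 m.
A = ½ × 1.3 × 0.93 = 0.6045 m².
Resultant F = γ·h_c·A = 8.06382 × 2.77 × 0.6045 = 13.5026 kN.
I_c = b·h³/36 = 1.3 × 0.93³/36 = 0.0290462 m⁴.
Centre of pressure: y_p = y_c + I_c/(y_c·A) = 2.77 + 0.0290462/(2.77 × 0.6045) = 2.77 + 0.0173466 = 2.78735 m along the plane.
The resultant acts 0.31 + 0.0173466 = 0.327347 m (along the plate) below the hinge at the top edge, so the moment about the hinge is M = F × 0.327347 = 13.5026 × 0.327347 = 4.42004 kN·m.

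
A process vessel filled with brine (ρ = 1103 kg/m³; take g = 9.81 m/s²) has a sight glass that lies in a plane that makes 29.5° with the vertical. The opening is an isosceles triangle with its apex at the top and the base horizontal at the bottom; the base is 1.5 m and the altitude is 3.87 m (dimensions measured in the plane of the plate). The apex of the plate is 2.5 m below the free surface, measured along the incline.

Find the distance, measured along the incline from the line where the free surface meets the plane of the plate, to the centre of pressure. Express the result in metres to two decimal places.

y_p = 5.24 m

γ = ρg = 1103 × 9.81 / 1000 = 10.82043 kN/m³.
The plate makes 29.5° with the vertical, i.e. θ = 90° − 29.5° = 60.5° to the horizontal. Measuring y along the incline from the free-surface line, vertical depth h = y·sinθ with sinθ = 0.870356.
With the apex up, the centroid sits 2h/3 = 2 × 3.87/3 = 2.58 m below the apex, so y_c = 2.5 + 2.58 = 5.08 m and h_c = 5.08 × 0.870356 = 4.42141 m.
A = ½ × 1.5 × 3.87 = 2.9025 m².
Resultant F = γ·h_c·A = 10.82043 × 4.42141 × 2.9025 = 138.86 kN.
I_c = b·h³/36 = 1.5 × 3.87³/36 = 2.41503 m⁴.
Centre of pressure: y_p = y_c + I_c/(y_c·A) = 5.08 + 2.41503/(5.08 × 2.9025) = 5.08 + 0.16379 = 5.24379 m along the plane.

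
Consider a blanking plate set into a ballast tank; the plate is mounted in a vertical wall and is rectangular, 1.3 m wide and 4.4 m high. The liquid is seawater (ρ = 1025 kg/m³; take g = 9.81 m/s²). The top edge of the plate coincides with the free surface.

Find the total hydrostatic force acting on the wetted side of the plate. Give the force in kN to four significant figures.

γ = ρg = 1025 × 9.81 / 1000 = 10.05525 kN/m³.
The centroid lies 4.4/2 = 2.2 m below the top edge, so the centroid depth is h_c = 2.2 m.
A = 1.3 × 4.4 = 5.72 m².
Resultant F = γ·h_c·A = 10.05525 × 2.2 × 5.72 = 126.535 kN.

F ≈ 126.5 kN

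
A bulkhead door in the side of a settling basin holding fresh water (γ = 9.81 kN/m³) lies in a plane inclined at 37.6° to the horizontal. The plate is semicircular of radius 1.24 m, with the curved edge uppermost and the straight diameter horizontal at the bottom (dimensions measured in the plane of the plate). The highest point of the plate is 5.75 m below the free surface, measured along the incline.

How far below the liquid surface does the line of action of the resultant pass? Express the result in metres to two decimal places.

γ = 9.81 kN/m³.
Let θ = 37.6° be the plate's angle to the horizontal; measure y along the incline from where the plane meets the free surface. Vertical depth h = y·sinθ with sinθ = 0.610145.
The centroid lies 4r/(3π) = 0.526272 m above the diameter, so r − 4r/(3π) = 1.24 − 0.526272 = 0.713728 m below the topmost point, so y_c = 5.75 + 0.713728 = 6.46373 m and h_c = 6.46373 × 0.610145 = 3.94381 m.
A = πr²/2 = π × 1.24²/2 = 2.41526 m².
Resultant F = γ·h_c·A = 9.81 × 3.94381 × 2.41526 = 93.4435 kN.
I_c = (π/8 − 8/(9π))·r⁴ = 0.109757 × 1.24⁴ = 0.259489 m⁴.
Centre of pressure: y_p = y_c + I_c/(y_c·A) = 6.46373 + 0.259489/(6.46373 × 2.41526) = 6.46373 + 0.0166216 = 6.48035 m along the plane.
Vertically, h_p = y_p·sinθ = 6.48035 × 0.610145 = 3.95395 m.

h_p = 3.95 m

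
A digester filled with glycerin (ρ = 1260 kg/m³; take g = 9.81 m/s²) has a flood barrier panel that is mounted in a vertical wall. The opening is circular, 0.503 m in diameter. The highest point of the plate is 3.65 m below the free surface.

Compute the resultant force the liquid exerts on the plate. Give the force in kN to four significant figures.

F ≈ 9.583 kN

γ = ρg = 1260 × 9.81 / 1000 = 12.3606 kN/m³.
The centroid is at the centre, 0.2515 m below the top of the plate, so the centroid depth is h_c = 3.65 + 0.2515 = 3.9015 m.
A = π(0.2515)² = 0.198713 m².
Resultant F = γ·h_c·A = 12.3606 × 3.9015 × 0.198713 = 9.58291 kN.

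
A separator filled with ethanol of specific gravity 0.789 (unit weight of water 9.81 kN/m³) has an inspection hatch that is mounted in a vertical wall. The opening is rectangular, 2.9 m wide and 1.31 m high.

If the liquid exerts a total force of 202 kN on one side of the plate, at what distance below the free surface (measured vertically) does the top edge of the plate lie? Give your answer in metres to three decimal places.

d_top ≈ 6.215 m

γ = 0.789 × 9.81 = 7.74009 kN/m³.
A = 2.9 × 1.31 = 3.799 m².
From F = γ·h_c·A, the centroid depth is h_c = 202/(7.74009 × 3.799) = 6.86967 m.
The centroid lies 1.31/2 = 0.655 m below the top edge, so the top edge sits at h_top = 6.86967 − 0.655 = 6.21467 m below the surface.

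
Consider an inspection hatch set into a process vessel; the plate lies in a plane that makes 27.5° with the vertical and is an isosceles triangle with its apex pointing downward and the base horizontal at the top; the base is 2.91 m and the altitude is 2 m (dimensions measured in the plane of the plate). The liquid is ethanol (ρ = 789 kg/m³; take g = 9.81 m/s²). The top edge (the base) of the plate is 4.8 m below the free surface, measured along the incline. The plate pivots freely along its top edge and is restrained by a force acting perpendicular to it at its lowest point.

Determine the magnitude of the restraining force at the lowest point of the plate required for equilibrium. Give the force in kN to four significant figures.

γ = ρg = 789 × 9.81 / 1000 = 7.74009 kN/m³.
The plate makes 27.5° with the vertical, i.e. θ = 90° − 27.5° = 62.5° to the horizontal. Measuring y along the incline from the free-surface line, vertical depth h = y·sinθ with sinθ = 0.887011.
With the apex down, the centroid sits h/3 = 2/3 = 0.666667 m below the base (the top edge), so y_c = 4.8 + 0.666667 = 5.46667 m and h_c = 5.46667 × 0.887011 = 4.849 m.
A = ½ × 2.91 × 2 = 2.91 m².
Resultant F = γ·h_c·A = 7.74009 × 4.849 × 2.91 = 109.217 kN.
I_c = b·h³/36 = 2.91 × 2³/36 = 0.646667 m⁴.
Centre of pressure: y_p = y_c + I_c/(y_c·A) = 5.46667 + 0.646667/(5.46667 × 2.91) = 5.46667 + 0.0406504 = 5.50732 m along the plane.
The resultant acts 0.666667 + 0.0406504 = 0.707317 m (along the plate) below the hinge at the top edge, so the moment about the hinge is M = F × 0.707317 = 109.217 × 0.707317 = 77.251 kN·m.
A normal force at the bottom, 2 m from the hinge, must supply this moment: P = 77.251/2 = 38.6255 kN.

P ≈ 38.63 kN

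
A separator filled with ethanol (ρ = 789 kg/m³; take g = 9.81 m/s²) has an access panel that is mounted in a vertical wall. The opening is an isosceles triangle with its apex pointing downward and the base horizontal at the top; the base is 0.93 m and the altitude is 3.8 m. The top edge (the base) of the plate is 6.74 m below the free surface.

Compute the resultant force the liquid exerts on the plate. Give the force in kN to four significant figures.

γ = ρg = 789 × 9.81 / 1000 = 7.74009 kN/m³.
With the apex down, the centroid sits h/3 = 3.8/3 = 1.26667 m below the base (the top edge), so the centroid depth is h_c = 6.74 + 1.26667 = 8.00667 m.
A = ½ × 0.93 × 3.8 = 1.767 m².
Resultant F = γ·h_c·A = 7.74009 × 8.00667 × 1.767 = 109.505 kN.

F ≈ 109.5 kN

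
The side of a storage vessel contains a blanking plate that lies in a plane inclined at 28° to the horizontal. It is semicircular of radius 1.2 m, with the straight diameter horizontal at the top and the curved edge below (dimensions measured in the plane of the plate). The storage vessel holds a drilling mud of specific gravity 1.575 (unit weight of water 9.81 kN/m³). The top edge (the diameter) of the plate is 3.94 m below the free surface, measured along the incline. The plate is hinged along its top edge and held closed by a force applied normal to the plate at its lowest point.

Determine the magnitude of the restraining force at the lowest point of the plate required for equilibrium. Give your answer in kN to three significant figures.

γ = 1.575 × 9.81 = 15.45075 kN/m³.
Let θ = 28° be the plate's angle to the horizontal; measure y along the incline from where the plane meets the free surface. Vertical depth h = y·sinθ with sinθ = 0.469472.
The centroid of a semicircle lies 4r/(3π) = 0.509296 m from the diameter, here below the top edge, so y_c = 3.94 + 0.509296 = 4.4493 m and h_c = 4.4493 × 0.469472 = 2.08882 m.
A = πr²/2 = π × 1.2²/2 = 2.26195 m².
Resultant F = γ·h_c·A = 15.45075 × 2.08882 × 2.26195 = 73.0018 kN.
I_c = (π/8 − 8/(9π))·r⁴ = 0.109757 × 1.2⁴ = 0.227592 m⁴.
Centre of pressure: y_p = y_c + I_c/(y_c·A) = 4.4493 + 0.227592/(4.4493 × 2.26195) = 4.4493 + 0.0226143 = 4.47191 m along the plane.
The resultant acts 0.509296 + 0.0226143 = 0.53191 m (along the plate) below the hinge at the top edge, so the moment about the hinge is M = F × 0.53191 = 73.0018 × 0.53191 = 38.8304 kN·m.
A normal force at the bottom, 1.2 m from the hinge, must supply this moment: P = 38.8304/1.2 = 32.3587 kN.

P ≈ 32.4 kN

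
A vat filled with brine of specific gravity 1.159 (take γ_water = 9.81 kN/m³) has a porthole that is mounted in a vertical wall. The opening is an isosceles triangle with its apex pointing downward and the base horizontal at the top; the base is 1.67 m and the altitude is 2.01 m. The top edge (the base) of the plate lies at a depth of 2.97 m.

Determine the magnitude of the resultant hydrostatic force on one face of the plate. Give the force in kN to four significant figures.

F ≈ 69.46 kN

γ = 1.159 × 9.81 = 11.36979 kN/m³.
With the apex down, the centroid sits h/3 = 2.01/3 = 0.67 m below the base (the top edge), so the centroid depth is h_c = 2.97 + 0.67 = 3.64 m.
A = ½ × 1.67 × 2.01 = 1.67835 m².
Resultant F = γ·h_c·A = 11.36979 × 3.64 × 1.67835 = 69.4603 kN.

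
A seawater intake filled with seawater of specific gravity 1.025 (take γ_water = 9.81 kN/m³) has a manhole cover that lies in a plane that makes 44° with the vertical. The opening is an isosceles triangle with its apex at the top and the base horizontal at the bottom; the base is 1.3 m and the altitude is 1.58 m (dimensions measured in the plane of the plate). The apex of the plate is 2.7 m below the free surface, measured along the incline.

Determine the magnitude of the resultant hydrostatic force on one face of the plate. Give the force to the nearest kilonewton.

F ≈ 28 kN

γ = 1.025 × 9.81 = 10.05525 kN/m³.
The plate makes 44° with the vertical, i.e. θ = 90° − 44° = 46° to the horizontal. Measuring y along the incline from the free-surface line, vertical depth h = y·sinθ with sinθ = 0.719340.
With the apex up, the centroid sits 2h/3 = 2 × 1.58/3 = 1.05333 m below the apex, so y_c = 2.7 + 1.05333 = 3.75333 m and h_c = 3.75333 × 0.719340 = 2.69992 m.
A = ½ × 1.3 × 1.58 = 1.027 m².
Resultant F = γ·h_c·A = 10.05525 × 2.69992 × 1.027 = 27.8814 kN.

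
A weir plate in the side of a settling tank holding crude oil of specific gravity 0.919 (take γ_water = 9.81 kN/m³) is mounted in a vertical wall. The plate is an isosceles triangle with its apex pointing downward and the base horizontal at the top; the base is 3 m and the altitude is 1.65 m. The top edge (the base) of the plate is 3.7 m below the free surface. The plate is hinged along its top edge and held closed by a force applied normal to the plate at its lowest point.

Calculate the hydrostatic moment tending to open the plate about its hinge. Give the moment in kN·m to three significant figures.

γ = 0.919 × 9.81 = 9.01539 kN/m³.
With the apex down, the centroid sits h/3 = 1.65/3 = 0.55 m below the base (the top edge), so the centroid depth is h_c = 3.7 + 0.55 = 4.25 m.
A = ½ × 3 × 1.65 = 2.475 m².
Resultant F = γ·h_c·A = 9.01539 × 4.25 × 2.475 = 94.8306 kN.
I_c = b·h³/36 = 3 × 1.65³/36 = 0.374344 m⁴.
Centre of pressure: y_p = y_c + I_c/(y_c·A) = 4.25 + 0.374344/(4.25 × 2.475) = 4.25 + 0.0355883 = 4.28559 m along the plane.
The resultant acts 0.55 + 0.0355883 = 0.585588 m (along the plate) below the hinge at the top edge, so the moment about the hinge is M = F × 0.585588 = 94.8306 × 0.585588 = 55.5317 kN·m.

M ≈ 55.5 kN·m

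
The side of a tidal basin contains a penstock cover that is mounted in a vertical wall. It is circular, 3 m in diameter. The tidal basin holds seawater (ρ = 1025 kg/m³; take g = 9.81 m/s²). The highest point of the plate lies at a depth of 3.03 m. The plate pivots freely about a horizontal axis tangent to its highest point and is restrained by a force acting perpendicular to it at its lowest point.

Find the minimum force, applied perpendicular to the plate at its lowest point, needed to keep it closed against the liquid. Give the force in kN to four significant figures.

γ = ρg = 1025 × 9.81 / 1000 = 10.05525 kN/m³.
The centroid is at the centre, 1.5 m below the top of the plate, so the centroid depth is h_c = 3.03 + 1.5 = 4.53 m.
A = π(1.5)² = 7.06858 m².
Resultant F = γ·h_c·A = 10.05525 × 4.53 × 7.06858 = 321.976 kN.
I_c = πr⁴/4 = π × 1.5⁴/4 = 3.97608 m⁴.
Centre of pressure: y_p = y_c + I_c/(y_c·A) = 4.53 + 3.97608/(4.53 × 7.06858) = 4.53 + 0.124172 = 4.65417 m along the plane.
The resultant acts 1.5 + 0.124172 = 1.62417 m (along the plate) below the hinge at the top edge, so the moment about the hinge is M = F × 1.62417 = 321.976 × 1.62417 = 522.944 kN·m.
A normal force at the bottom, 3 m from the hinge, must supply this moment: P = 522.944/3 = 174.315 kN.

P ≈ 174.3 kN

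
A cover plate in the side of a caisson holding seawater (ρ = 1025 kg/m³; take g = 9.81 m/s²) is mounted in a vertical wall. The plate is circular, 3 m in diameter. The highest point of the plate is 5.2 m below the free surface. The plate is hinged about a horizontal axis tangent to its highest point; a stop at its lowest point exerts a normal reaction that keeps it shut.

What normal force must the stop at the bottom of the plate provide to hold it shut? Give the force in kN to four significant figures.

P ≈ 251.4 kN

γ = ρg = 1025 × 9.81 / 1000 = 10.05525 kN/m³.
The centroid is at the centre, 1.5 m below the top of the plate, so the centroid depth is h_c = 5.2 + 1.5 = 6.7 m.
A = π(1.5)² = 7.06858 m².
Resultant F = γ·h_c·A = 10.05525 × 6.7 × 7.06858 = 476.211 kN.
I_c = πr⁴/4 = π × 1.5⁴/4 = 3.97608 m⁴.
Centre of pressure: y_p = y_c + I_c/(y_c·A) = 6.7 + 3.97608/(6.7 × 7.06858) = 6.7 + 0.0839553 = 6.78396 m along the plane.
The resultant acts 1.5 + 0.0839553 = 1.58396 m (along the plate) below the hinge at the top edge, so the moment about the hinge is M = F × 1.58396 = 476.211 × 1.58396 = 754.299 kN·m.
A normal force at the bottom, 3 m from the hinge, must supply this moment: P = 754.299/3 = 251.433 kN.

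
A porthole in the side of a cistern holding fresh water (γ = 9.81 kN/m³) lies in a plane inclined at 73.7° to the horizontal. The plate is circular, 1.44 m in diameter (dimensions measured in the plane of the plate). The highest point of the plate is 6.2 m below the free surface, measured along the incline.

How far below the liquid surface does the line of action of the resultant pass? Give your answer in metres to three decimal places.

γ = 9.81 kN/m³.
Let θ = 73.7° be the plate's angle to the horizontal; measure y along the incline from where the plane meets the free surface. Vertical depth h = y·sinθ with sinθ = 0.959805.
The centroid is at the centre, 0.72 m below the top of the plate, so y_c = 6.2 + 0.72 = 6.92 m and h_c = 6.92 × 0.959805 = 6.64185 m.
A = π(0.72)² = 1.6286 m².
Resultant F = γ·h_c·A = 9.81 × 6.64185 × 1.6286 = 106.114 kN.
I_c = πr⁴/4 = π × 0.72⁴/4 = 0.211067 m⁴.
Centre of pressure: y_p = y_c + I_c/(y_c·A) = 6.92 + 0.211067/(6.92 × 1.6286) = 6.92 + 0.0187284 = 6.93873 m along the plane.
Vertically, h_p = y_p·sinθ = 6.93873 × 0.959805 = 6.65983 m.

h_p = 6.660 m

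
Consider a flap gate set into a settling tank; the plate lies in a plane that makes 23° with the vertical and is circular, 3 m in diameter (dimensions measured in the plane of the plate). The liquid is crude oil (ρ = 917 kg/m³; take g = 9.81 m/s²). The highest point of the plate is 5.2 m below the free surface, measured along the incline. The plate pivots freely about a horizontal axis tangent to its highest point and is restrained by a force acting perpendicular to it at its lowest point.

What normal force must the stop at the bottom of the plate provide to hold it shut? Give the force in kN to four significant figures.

γ = ρg = 917 × 9.81 / 1000 = 8.99577 kN/m³.
The plate makes 23° with the vertical, i.e. θ = 90° − 23° = 67° to the horizontal. Measuring y along the incline from the free-surface line, vertical depth h = y·sinθ with sinθ = 0.920505.
The centroid is at the centre, 1.5 m below the top of the plate, so y_c = 5.2 + 1.5 = 6.7 m and h_c = 6.7 × 0.920505 = 6.16738 m.
A = π(1.5)² = 7.06858 m².
Resultant F = γ·h_c·A = 8.99577 × 6.16738 × 7.06858 = 392.167 kN.
I_c = πr⁴/4 = π × 1.5⁴/4 = 3.97608 m⁴.
Centre of pressure: y_p = y_c + I_c/(y_c·A) = 6.7 + 3.97608/(6.7 × 7.06858) = 6.7 + 0.0839553 = 6.78396 m along the plane.
The resultant acts 1.5 + 0.0839553 = 1.58396 m (along the plate) below the hinge at the top edge, so the moment about the hinge is M = F × 1.58396 = 392.167 × 1.58396 = 621.177 kN·m.
A normal force at the bottom, 3 m from the hinge, must supply this moment: P = 621.177/3 = 207.059 kN.

P ≈ 207.1 kN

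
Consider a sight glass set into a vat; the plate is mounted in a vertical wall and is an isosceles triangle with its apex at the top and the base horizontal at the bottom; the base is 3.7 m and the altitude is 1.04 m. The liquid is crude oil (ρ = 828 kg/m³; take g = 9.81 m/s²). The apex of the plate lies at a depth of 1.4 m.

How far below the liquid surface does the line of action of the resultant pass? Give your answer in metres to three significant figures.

γ = ρg = 828 × 9.81 / 1000 = 8.12268 kN/m³.
With the apex up, the centroid sits 2h/3 = 2 × 1.04/3 = 0.693333 m below the apex, so the centroid depth is h_c = 1.4 + 0.693333 = 2.09333 m.
A = ½ × 3.7 × 1.04 = 1.924 m².
Resultant F = γ·h_c·A = 8.12268 × 2.09333 × 1.924 = 32.7146 kN.
I_c = b·h³/36 = 3.7 × 1.04³/36 = 0.115611 m⁴.
Centre of pressure: y_p = y_c + I_c/(y_c·A) = 2.09333 + 0.115611/(2.09333 × 1.924) = 2.09333 + 0.0287049 = 2.12203 m along the plane.

h_p = 2.12 m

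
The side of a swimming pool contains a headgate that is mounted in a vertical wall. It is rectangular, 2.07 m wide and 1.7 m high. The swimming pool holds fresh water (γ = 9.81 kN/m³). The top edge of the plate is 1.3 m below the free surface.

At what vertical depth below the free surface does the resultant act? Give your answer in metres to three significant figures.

h_p = 2.26 m

γ = 9.81 kN/m³.
The centroid lies 1.7/2 = 0.85 m below the top edge, so the centroid depth is h_c = 1.3 + 0.85 = 2.15 m.
A = 2.07 × 1.7 = 3.519 m².
Resultant F = γ·h_c·A = 9.81 × 2.15 × 3.519 = 74.221 kN.
I_c = b·h³/12 = 2.07 × 1.7³/12 = 0.847492 m⁴.
Centre of pressure: y_p = y_c + I_c/(y_c·A) = 2.15 + 0.847492/(2.15 × 3.519) = 2.15 + 0.112015 = 2.26201 m along the plane.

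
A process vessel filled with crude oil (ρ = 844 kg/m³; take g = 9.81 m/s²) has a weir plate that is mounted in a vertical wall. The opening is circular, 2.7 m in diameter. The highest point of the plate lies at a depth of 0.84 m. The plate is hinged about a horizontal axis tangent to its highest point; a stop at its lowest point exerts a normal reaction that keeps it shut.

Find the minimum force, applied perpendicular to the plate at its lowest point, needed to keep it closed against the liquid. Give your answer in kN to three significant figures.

γ = ρg = 844 × 9.81 / 1000 = 8.27964 kN/m³.
The centroid is at the centre, 1.35 m below the top of the plate, so the centroid depth is h_c = 0.84 + 1.35 = 2.19 m.
A = π(1.35)² = 5.72555 m².
Resultant F = γ·h_c·A = 8.27964 × 2.19 × 5.72555 = 103.818 kN.
I_c = πr⁴/4 = π × 1.35⁴/4 = 2.6087 m⁴.
Centre of pressure: y_p = y_c + I_c/(y_c·A) = 2.19 + 2.6087/(2.19 × 5.72555) = 2.19 + 0.208048 = 2.39805 m along the plane.
The resultant acts 1.35 + 0.208048 = 1.55805 m (along the plate) below the hinge at the top edge, so the moment about the hinge is M = F × 1.55805 = 103.818 × 1.55805 = 161.754 kN·m.
A normal force at the bottom, 2.7 m from the hinge, must supply this moment: P = 161.754/2.7 = 59.9089 kN.

P ≈ 59.9 kN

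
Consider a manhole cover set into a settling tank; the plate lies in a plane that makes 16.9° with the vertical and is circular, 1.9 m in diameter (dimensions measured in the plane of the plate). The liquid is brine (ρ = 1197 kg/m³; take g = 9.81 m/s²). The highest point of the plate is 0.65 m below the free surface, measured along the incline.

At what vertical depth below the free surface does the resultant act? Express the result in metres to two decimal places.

h_p = 1.67 m

γ = ρg = 1197 × 9.81 / 1000 = 11.74257 kN/m³.
The plate makes 16.9° with the vertical, i.e. θ = 90° − 16.9° = 73.1° to the horizontal. Measuring y along the incline from the free-surface line, vertical depth h = y·sinθ with sinθ = 0.956814.
The centroid is at the centre, 0.95 m below the top of the plate, so y_c = 0.65 + 0.95 = 1.6 m and h_c = 1.6 × 0.956814 = 1.5309 m.
A = π(0.95)² = 2.83529 m².
Resultant F = γ·h_c·A = 11.74257 × 1.5309 × 2.83529 = 50.9692 kN.
I_c = πr⁴/4 = π × 0.95⁴/4 = 0.639712 m⁴.
Centre of pressure: y_p = y_c + I_c/(y_c·A) = 1.6 + 0.639712/(1.6 × 2.83529) = 1.6 + 0.141016 = 1.74102 m along the plane.
Vertically, h_p = y_p·sinθ = 1.74102 × 0.956814 = 1.66583 m.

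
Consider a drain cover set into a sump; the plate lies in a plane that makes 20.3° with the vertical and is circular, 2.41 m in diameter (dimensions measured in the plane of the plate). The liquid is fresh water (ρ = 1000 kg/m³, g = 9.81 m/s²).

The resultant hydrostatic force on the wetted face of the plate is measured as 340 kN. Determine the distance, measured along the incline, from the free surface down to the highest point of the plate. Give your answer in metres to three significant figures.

y_top ≈ 6.90 m

γ = ρg = 1000 × 9.81 = 9810 N/m³ = 9.81 kN/m³.
A = π(1.205)² = 4.56167 m².
From F = γ·h_c·A, the centroid depth is h_c = 340/(9.81 × 4.56167) = 7.59777 m.
The plate makes 20.3° with the vertical, i.e. θ = 90° − 20.3° = 69.7° to the horizontal. Measuring y along the incline from the free-surface line, vertical depth h = y·sinθ with sinθ = 0.937889.
Along the incline, y_c = h_c/sinθ = 7.59777/0.937889 = 8.10093 m.
The centroid is at the centre, 1.205 m below the top of the plate, so the highest point sits at y_top = 8.10093 − 1.205 = 6.89593 m along the incline.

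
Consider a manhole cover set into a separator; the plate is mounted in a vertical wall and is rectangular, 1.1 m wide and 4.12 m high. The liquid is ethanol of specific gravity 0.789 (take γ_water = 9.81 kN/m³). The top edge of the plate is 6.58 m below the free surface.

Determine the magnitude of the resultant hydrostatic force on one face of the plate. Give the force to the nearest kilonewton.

γ = 0.789 × 9.81 = 7.74009 kN/m³.
The centroid lies 4.12/2 = 2.06 m below the top edge, so the centroid depth is h_c = 6.58 + 2.06 = 8.64 m.
A = 1.1 × 4.12 = 4.532 m².
Resultant F = γ·h_c·A = 7.74009 × 8.64 × 4.532 = 303.075 kN.

F ≈ 303 kN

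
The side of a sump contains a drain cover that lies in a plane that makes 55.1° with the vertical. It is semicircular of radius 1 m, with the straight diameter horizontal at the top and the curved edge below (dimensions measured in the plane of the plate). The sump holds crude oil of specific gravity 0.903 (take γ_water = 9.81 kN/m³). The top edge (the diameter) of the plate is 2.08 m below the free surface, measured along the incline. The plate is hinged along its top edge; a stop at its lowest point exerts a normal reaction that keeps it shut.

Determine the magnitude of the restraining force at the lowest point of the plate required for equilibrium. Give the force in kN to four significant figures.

P ≈ 9.018 kN

γ = 0.903 × 9.81 = 8.85843 kN/m³.
The plate makes 55.1° with the vertical, i.e. θ = 90° − 55.1° = 34.9° to the horizontal. Measuring y along the incline from the free-surface line, vertical depth h = y·sinθ with sinθ = 0.572146.
The centroid of a semicircle lies 4r/(3π) = 0.424413 m from the diameter, here below the top edge, so y_c = 2.08 + 0.424413 = 2.50441 m and h_c = 2.50441 × 0.572146 = 1.43289 m.
A = πr²/2 = π × 1²/2 = 1.5708 m².
Resultant F = γ·h_c·A = 8.85843 × 1.43289 × 1.5708 = 19.9384 kN.
I_c = (π/8 − 8/(9π))·r⁴ = 0.109757 × 1⁴ = 0.109757 m⁴.
Centre of pressure: y_p = y_c + I_c/(y_c·A) = 2.50441 + 0.109757/(2.50441 × 1.5708) = 2.50441 + 0.0279001 = 2.53231 m along the plane.
The resultant acts 0.424413 + 0.0279001 = 0.452313 m (along the plate) below the hinge at the top edge, so the moment about the hinge is M = F × 0.452313 = 19.9384 × 0.452313 = 9.0184 kN·m.
A normal force at the bottom, 1 m from the hinge, must supply this moment: P = 9.0184/1 = 9.0184 kN.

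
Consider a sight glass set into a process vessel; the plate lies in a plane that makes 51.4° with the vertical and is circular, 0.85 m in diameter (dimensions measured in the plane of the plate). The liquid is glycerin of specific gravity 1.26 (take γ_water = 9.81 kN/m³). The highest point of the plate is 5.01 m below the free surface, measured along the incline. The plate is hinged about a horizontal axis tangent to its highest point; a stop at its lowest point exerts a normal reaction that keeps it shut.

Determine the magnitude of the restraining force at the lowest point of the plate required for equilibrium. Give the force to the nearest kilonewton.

γ = 1.26 × 9.81 = 12.3606 kN/m³.
The plate makes 51.4° with the vertical, i.e. θ = 90° − 51.4° = 38.6° to the horizontal. Measuring y along the incline from the free-surface line, vertical depth h = y·sinθ with sinθ = 0.623880.
The centroid is at the centre, 0.425 m below the top of the plate, so y_c = 5.01 + 0.425 = 5.435 m and h_c = 5.435 × 0.623880 = 3.39079 m.
A = π(0.425)² = 0.56745 m².
Resultant F = γ·h_c·A = 12.3606 × 3.39079 × 0.56745 = 23.7831 kN.
I_c = πr⁴/4 = π × 0.425⁴/4 = 0.0256239 m⁴.
Centre of pressure: y_p = y_c + I_c/(y_c·A) = 5.435 + 0.0256239/(5.435 × 0.56745) = 5.435 + 0.00830841 = 5.44331 m along the plane.
The resultant acts 0.425 + 0.00830841 = 0.433308 m (along the plate) below the hinge at the top edge, so the moment about the hinge is M = F × 0.433308 = 23.7831 × 0.433308 = 10.3054 kN·m.
A normal force at the bottom, 0.85 m from the hinge, must supply this moment: P = 10.3054/0.85 = 12.124 kN.

P ≈ 12 kN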